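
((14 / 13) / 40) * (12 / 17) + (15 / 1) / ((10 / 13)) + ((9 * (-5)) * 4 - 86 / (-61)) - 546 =-95050643 / 134810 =-705.07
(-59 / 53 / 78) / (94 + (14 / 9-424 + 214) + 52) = 177 / 774436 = 0.00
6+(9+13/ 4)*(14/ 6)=415/ 12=34.58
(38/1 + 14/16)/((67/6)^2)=2799/8978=0.31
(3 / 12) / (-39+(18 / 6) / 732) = -61 / 9515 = -0.01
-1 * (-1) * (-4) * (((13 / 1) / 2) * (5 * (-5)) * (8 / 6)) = 2600 / 3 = 866.67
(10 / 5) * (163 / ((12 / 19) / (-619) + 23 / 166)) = 636458276 / 268511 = 2370.32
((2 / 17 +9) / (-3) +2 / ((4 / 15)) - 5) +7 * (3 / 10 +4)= 7538 / 255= 29.56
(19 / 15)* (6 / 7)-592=-20682 / 35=-590.91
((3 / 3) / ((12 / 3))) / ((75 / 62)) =31 / 150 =0.21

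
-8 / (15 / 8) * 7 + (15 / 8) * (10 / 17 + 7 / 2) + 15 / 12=-20.95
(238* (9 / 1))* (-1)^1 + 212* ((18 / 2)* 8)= 13122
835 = 835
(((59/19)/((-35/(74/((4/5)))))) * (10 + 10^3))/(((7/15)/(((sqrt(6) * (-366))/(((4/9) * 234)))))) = 3026129175 * sqrt(6)/48412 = 153112.29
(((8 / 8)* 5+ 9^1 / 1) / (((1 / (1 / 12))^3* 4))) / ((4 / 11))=77 / 13824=0.01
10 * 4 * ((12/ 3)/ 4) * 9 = 360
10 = 10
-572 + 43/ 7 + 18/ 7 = -563.29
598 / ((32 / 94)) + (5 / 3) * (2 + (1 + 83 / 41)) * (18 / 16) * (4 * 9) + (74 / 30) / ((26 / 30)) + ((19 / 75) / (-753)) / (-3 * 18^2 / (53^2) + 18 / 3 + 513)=736268414281493681 / 350834974050600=2098.62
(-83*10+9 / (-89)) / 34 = -73879 / 3026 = -24.41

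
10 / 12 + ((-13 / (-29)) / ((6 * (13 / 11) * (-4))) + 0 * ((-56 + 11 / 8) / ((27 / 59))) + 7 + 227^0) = 6137 / 696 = 8.82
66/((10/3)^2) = 297/50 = 5.94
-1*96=-96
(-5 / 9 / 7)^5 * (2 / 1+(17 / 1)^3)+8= 7924132969 / 992436543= 7.98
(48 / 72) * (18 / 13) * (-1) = -12 / 13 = -0.92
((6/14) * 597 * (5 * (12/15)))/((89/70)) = 71640/89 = 804.94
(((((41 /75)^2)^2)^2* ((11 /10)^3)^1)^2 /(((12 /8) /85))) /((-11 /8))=-174563746693208413944304495516747 /37584734091069549322128295898437500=-0.00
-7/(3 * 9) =-7/27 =-0.26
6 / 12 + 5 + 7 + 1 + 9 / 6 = 15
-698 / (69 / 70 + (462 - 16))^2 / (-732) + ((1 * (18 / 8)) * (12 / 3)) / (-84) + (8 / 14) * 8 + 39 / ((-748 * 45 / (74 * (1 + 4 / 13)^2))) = 4.32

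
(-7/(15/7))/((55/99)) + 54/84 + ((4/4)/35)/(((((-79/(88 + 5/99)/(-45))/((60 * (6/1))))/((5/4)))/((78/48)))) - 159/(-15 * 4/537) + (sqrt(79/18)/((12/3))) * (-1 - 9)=2460.46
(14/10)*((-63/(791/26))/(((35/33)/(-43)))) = 332046/2825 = 117.54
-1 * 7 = -7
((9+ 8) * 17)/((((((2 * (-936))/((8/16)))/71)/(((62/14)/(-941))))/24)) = 636089/1027572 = 0.62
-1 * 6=-6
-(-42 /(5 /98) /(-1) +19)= -4211 /5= -842.20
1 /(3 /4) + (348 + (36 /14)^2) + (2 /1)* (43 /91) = 356.89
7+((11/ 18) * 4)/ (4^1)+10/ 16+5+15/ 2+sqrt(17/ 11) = sqrt(187)/ 11+1493/ 72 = 21.98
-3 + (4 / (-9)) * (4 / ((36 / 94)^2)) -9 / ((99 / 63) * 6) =-257815 / 16038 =-16.08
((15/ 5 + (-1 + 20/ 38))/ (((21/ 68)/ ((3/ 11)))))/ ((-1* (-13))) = 3264/ 19019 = 0.17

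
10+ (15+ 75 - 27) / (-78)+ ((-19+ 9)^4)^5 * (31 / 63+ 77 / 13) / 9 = 1050800000000000000135513 / 14742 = 71279337946004612680.47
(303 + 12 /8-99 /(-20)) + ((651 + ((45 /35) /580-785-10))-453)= -291861 /1015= -287.55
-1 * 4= -4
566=566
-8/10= -4/5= -0.80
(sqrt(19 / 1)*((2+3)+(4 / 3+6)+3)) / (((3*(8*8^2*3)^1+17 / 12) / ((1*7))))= 1288*sqrt(19) / 55313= 0.10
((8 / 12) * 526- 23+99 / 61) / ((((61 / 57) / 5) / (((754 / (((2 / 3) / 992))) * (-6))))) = -10356633078.85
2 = 2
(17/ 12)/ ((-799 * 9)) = -1/ 5076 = -0.00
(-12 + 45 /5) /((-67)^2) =-3 /4489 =-0.00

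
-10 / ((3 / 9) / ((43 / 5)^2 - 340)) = 39906 / 5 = 7981.20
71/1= 71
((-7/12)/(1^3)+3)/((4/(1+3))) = 29/12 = 2.42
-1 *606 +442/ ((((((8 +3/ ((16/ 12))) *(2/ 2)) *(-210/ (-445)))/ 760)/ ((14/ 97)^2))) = 972897238/ 1157307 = 840.66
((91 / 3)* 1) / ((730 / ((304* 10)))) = 27664 / 219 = 126.32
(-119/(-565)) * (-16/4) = -476/565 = -0.84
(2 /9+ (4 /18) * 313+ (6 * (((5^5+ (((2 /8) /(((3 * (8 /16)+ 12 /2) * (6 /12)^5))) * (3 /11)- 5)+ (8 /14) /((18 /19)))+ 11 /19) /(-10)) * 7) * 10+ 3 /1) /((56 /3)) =-176046941 /25080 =-7019.42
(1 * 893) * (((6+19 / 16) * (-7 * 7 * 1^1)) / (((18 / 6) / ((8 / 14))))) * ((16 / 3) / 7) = -410780 / 9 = -45642.22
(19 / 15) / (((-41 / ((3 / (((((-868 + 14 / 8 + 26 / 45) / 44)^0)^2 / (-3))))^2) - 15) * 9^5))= -19 / 13734360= -0.00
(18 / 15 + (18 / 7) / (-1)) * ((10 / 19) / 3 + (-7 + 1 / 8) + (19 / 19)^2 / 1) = 5198 / 665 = 7.82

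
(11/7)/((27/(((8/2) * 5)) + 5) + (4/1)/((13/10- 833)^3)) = 126567670022860/511448447850557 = 0.25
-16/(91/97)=-1552/91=-17.05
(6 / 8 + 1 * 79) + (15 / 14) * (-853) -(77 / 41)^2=-39429129 / 47068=-837.71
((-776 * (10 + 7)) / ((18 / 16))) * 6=-211072 / 3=-70357.33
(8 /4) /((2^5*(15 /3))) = 1 /80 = 0.01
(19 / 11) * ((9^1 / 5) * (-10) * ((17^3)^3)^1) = -40557053761974 / 11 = -3687004887452.18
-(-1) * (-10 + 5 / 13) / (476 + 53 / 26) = -250 / 12429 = -0.02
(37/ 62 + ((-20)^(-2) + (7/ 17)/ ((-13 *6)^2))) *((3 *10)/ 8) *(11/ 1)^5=30948376205417/ 85500480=361967.28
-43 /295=-0.15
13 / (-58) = -13 / 58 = -0.22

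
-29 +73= 44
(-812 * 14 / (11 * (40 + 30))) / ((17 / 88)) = -6496 / 85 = -76.42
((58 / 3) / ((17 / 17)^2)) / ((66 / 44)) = 116 / 9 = 12.89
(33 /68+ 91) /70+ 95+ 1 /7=459101 /4760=96.45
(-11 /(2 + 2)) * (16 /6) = -22 /3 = -7.33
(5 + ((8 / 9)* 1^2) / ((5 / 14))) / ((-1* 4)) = -337 / 180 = -1.87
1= 1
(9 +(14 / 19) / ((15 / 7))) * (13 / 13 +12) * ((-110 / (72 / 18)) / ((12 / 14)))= -2665663 / 684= -3897.17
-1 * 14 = -14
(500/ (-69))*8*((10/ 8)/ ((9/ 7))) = -35000/ 621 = -56.36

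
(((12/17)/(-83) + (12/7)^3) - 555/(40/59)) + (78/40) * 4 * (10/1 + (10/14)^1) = -2826495921/3871784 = -730.02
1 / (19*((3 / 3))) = 1 / 19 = 0.05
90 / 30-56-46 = -99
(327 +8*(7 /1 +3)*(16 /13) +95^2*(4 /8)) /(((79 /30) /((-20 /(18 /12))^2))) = 1027096000 /3081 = 333364.49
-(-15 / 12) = 1.25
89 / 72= 1.24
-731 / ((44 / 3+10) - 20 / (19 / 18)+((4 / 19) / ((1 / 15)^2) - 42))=-41667 / 632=-65.93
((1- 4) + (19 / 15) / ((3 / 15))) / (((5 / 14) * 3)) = 28 / 9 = 3.11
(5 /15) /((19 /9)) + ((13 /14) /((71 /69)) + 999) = 18887139 /18886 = 1000.06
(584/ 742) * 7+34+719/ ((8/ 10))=198911/ 212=938.26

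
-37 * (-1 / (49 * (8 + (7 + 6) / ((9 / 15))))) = 111 / 4361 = 0.03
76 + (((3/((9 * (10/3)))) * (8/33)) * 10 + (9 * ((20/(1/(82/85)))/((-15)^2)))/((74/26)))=39704812/518925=76.51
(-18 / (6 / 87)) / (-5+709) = -261 / 704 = -0.37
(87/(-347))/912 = -29/105488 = -0.00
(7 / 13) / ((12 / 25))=1.12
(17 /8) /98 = 17 /784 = 0.02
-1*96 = -96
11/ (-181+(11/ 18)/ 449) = -88902/ 1462831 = -0.06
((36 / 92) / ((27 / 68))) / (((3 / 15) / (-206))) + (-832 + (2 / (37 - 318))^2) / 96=-44621176921 / 43586472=-1023.74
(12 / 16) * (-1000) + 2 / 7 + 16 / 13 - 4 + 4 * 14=-63380 / 91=-696.48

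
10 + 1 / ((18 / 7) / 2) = 97 / 9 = 10.78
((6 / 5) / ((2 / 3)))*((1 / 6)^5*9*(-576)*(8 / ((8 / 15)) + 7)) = -26.40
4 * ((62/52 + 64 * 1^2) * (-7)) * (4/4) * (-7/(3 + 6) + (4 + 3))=-442960/39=-11357.95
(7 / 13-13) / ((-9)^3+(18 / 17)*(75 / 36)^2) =22032 / 1280747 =0.02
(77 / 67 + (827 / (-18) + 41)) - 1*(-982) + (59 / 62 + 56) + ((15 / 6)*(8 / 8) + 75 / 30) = 1040.16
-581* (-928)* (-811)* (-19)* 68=564946700416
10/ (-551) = -10/ 551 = -0.02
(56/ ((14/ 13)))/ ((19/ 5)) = 260/ 19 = 13.68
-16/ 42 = -8/ 21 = -0.38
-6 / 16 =-3 / 8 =-0.38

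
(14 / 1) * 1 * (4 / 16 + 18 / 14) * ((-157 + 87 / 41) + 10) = -127710 / 41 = -3114.88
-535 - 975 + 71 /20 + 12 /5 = -30081 /20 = -1504.05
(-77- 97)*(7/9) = -406/3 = -135.33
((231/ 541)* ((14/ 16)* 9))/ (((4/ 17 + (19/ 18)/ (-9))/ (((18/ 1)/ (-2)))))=-256.44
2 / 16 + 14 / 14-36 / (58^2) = 7497 / 6728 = 1.11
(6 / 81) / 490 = 1 / 6615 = 0.00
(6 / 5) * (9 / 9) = 6 / 5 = 1.20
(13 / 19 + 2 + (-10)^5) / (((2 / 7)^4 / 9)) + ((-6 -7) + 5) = -41056000373 / 304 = -135052632.81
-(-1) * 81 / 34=81 / 34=2.38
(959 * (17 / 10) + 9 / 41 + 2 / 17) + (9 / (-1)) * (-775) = 59981291 / 6970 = 8605.64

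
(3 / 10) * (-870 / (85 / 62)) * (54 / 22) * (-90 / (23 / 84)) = 660613968 / 4301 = 153595.44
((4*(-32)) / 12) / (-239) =32 / 717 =0.04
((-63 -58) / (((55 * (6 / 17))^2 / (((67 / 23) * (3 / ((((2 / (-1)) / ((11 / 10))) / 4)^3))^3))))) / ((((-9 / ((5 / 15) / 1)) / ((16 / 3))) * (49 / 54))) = -365255529126664 / 55029296875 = -6637.47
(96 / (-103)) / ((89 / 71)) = -6816 / 9167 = -0.74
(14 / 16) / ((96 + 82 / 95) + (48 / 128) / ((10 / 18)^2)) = 3325 / 372697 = 0.01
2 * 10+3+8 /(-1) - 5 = 10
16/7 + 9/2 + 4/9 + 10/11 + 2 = 14053/1386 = 10.14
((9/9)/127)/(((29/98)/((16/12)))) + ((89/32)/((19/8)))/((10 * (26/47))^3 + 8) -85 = -437715938233243/5152150114272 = -84.96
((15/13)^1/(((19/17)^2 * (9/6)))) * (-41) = -118490/4693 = -25.25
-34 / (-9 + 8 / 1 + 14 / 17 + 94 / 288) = -83232 / 367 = -226.79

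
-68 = -68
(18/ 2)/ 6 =3/ 2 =1.50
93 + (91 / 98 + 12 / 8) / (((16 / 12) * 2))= 5259 / 56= 93.91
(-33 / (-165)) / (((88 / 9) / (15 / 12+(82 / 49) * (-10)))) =-5463 / 17248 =-0.32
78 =78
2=2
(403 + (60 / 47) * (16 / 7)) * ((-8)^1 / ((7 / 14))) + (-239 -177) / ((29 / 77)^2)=-2608475088 / 276689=-9427.46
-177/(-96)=59/32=1.84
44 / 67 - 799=-53489 / 67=-798.34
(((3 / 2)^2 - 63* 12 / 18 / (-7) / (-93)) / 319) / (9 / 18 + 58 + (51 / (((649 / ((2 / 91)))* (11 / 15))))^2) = 10397625098861 / 88783679329377966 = 0.00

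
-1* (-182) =182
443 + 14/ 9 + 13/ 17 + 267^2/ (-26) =-9135733/ 3978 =-2296.56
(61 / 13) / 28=61 / 364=0.17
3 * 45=135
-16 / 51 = -0.31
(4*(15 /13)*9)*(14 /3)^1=2520 /13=193.85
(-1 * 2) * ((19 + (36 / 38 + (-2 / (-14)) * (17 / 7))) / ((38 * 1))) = -1.07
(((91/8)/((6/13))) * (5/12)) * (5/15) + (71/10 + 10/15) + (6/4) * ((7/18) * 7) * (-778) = -27351161/8640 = -3165.64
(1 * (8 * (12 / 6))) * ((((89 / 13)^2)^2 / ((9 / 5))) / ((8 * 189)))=627422410 / 48582261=12.91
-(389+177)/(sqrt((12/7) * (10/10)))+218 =218-283 * sqrt(21)/3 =-214.29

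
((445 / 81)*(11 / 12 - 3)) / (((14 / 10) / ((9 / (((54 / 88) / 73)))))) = -44666875 / 5103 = -8753.06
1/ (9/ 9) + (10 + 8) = 19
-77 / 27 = -2.85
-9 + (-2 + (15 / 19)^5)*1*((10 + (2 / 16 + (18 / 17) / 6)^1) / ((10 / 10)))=-8904890199 / 336749464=-26.44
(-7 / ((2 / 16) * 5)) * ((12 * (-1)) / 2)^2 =-2016 / 5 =-403.20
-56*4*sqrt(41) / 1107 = -224*sqrt(41) / 1107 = -1.30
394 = 394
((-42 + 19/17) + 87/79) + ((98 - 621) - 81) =-643.78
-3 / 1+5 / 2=-1 / 2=-0.50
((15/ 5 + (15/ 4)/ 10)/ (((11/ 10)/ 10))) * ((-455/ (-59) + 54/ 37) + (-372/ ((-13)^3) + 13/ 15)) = 16522241805/ 52756561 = 313.18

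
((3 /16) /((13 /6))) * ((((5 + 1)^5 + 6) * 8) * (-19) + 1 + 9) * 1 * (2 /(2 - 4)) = 5322843 /52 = 102362.37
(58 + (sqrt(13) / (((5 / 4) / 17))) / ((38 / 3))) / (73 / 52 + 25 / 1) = 5304*sqrt(13) / 130435 + 3016 / 1373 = 2.34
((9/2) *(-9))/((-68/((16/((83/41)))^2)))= 4357152/117113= 37.20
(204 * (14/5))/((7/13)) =5304/5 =1060.80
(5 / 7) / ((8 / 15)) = 75 / 56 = 1.34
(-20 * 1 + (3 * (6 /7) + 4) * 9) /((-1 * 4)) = -137 /14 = -9.79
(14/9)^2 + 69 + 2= 5947/81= 73.42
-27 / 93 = -9 / 31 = -0.29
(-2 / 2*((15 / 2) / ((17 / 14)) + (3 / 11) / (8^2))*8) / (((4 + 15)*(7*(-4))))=73971 / 795872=0.09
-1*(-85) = 85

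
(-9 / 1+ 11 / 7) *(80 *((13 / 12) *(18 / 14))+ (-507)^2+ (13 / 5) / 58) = -13572929786 / 7105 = -1910334.95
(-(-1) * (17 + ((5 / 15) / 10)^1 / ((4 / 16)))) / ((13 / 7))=1799 / 195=9.23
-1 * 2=-2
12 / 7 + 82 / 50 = 587 / 175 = 3.35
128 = 128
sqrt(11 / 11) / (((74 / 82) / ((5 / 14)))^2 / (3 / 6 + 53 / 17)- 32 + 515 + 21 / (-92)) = 475554900 / 230423783597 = 0.00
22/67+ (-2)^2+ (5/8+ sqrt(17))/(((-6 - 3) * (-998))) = sqrt(17)/8982+ 20838575/4814352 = 4.33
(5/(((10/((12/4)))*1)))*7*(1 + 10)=231/2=115.50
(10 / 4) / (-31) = -5 / 62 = -0.08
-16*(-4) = 64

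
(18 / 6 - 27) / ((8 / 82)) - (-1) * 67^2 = 4243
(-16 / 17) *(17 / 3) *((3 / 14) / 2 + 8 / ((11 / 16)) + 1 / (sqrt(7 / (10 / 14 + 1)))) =-14468 / 231-32 *sqrt(3) / 21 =-65.27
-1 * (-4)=4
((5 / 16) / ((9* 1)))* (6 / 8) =5 / 192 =0.03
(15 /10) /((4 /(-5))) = -15 /8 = -1.88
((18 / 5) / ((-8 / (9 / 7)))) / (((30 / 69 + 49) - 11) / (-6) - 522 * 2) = 5589 / 10146920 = 0.00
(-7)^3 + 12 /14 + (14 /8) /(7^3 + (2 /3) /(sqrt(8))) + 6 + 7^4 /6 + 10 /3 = 998562223 /14823767 - 21* sqrt(2) /8470724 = 67.36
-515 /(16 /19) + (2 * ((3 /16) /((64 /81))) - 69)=-348205 /512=-680.09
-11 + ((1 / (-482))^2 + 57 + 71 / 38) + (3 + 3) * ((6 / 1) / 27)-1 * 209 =-2116123097 / 13242468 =-159.80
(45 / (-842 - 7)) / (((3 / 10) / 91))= -4550 / 283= -16.08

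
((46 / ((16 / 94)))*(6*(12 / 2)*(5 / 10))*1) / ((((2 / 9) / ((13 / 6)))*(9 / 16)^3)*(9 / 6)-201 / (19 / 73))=-820245504 / 130213367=-6.30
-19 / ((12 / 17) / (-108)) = 2907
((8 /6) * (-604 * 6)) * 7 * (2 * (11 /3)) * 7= -5208896 /3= -1736298.67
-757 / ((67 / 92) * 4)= -17411 / 67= -259.87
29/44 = 0.66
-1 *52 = -52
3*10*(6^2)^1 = 1080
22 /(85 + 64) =22 /149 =0.15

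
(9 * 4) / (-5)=-36 / 5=-7.20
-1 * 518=-518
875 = 875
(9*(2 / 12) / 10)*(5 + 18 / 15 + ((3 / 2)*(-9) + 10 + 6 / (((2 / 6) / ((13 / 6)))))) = 6.26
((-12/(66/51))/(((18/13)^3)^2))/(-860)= 82055753/53625939840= 0.00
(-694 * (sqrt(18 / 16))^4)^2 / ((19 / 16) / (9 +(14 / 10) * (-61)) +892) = 150890658759 / 174457888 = 864.91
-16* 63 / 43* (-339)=341712 / 43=7946.79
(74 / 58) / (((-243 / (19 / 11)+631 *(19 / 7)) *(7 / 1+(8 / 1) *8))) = 0.00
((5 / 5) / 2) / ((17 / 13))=13 / 34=0.38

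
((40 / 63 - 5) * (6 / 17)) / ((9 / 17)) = -550 / 189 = -2.91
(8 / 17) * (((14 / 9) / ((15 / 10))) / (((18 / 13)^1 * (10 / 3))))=728 / 6885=0.11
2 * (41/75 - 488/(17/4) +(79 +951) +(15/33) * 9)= 25800784/14025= 1839.63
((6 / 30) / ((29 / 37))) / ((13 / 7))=0.14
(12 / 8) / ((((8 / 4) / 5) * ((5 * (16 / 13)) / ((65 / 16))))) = 2535 / 1024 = 2.48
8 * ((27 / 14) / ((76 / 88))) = 2376 / 133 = 17.86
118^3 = 1643032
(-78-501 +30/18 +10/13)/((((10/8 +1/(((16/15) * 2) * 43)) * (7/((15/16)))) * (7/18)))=-34808328/221039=-157.48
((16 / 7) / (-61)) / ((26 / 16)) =-128 / 5551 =-0.02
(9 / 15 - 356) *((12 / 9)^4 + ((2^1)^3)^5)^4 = -409906407516310542891.88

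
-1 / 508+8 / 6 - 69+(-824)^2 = 1034656297 / 1524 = 678908.33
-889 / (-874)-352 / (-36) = 84913 / 7866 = 10.79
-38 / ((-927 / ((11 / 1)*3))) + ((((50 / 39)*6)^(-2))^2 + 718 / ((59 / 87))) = 1932666120695591 / 1823100000000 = 1060.10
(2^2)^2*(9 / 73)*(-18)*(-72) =186624 / 73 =2556.49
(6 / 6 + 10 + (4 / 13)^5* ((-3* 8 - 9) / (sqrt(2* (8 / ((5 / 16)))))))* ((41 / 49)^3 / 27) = 758131 / 3176523 - 48520384* sqrt(5) / 393140251413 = 0.24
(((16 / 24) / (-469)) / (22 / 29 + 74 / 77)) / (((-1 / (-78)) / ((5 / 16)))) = -4147 / 205824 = -0.02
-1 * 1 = -1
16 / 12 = 1.33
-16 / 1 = -16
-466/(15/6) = -932/5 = -186.40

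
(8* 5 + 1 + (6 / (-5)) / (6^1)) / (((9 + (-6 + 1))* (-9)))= -17 / 15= -1.13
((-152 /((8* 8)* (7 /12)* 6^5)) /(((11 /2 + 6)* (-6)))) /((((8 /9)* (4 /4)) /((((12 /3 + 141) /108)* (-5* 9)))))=-13775 /26707968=-0.00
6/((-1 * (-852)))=1/142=0.01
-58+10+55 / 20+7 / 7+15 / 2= -147 / 4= -36.75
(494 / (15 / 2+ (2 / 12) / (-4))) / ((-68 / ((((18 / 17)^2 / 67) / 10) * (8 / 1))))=-3841344 / 294608045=-0.01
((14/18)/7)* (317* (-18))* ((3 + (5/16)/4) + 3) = -123313/32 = -3853.53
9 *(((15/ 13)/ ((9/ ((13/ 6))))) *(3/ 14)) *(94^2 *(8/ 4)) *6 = 397620/ 7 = 56802.86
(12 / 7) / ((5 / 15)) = 36 / 7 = 5.14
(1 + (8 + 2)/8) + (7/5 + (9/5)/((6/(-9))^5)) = -1603/160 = -10.02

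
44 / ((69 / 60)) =880 / 23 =38.26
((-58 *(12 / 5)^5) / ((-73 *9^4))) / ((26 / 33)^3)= 9881344 / 501190625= 0.02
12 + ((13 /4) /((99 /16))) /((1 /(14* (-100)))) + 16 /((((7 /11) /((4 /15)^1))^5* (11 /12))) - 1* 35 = -35478108646039 /46796990625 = -758.13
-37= -37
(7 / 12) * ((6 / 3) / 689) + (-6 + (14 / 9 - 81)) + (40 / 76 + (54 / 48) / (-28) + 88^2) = 202133306525 / 26391456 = 7659.04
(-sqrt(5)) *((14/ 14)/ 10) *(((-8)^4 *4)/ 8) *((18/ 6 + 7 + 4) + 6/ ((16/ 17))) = -20864 *sqrt(5)/ 5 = -9330.66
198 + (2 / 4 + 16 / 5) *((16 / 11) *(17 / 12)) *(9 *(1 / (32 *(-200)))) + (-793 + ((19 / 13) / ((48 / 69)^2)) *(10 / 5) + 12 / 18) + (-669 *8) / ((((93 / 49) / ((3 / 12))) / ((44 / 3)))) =-1162633760879 / 106392000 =-10927.83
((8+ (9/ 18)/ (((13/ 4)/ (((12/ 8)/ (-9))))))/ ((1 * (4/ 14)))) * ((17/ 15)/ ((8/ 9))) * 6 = 111027/ 520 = 213.51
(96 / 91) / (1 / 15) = 1440 / 91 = 15.82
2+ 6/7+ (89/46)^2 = 97767/14812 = 6.60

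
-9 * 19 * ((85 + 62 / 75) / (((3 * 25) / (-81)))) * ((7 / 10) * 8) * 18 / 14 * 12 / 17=4279626576 / 53125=80557.68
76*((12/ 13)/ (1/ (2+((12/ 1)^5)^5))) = 870013495793909398196384171808/ 13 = 66924115061069953707414170000.00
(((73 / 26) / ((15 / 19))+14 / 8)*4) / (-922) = -4139 / 179790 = -0.02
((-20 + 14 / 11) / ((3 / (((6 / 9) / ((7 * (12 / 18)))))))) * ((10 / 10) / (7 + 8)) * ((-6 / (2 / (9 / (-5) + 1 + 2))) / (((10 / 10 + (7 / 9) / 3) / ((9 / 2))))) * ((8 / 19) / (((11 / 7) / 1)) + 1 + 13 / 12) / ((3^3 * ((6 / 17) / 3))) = 1822173 / 3218600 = 0.57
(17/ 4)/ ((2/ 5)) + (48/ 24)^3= 149/ 8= 18.62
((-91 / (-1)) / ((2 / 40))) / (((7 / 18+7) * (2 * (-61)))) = -2340 / 1159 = -2.02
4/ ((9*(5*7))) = 4/ 315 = 0.01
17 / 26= 0.65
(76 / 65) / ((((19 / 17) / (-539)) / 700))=-5131280 / 13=-394713.85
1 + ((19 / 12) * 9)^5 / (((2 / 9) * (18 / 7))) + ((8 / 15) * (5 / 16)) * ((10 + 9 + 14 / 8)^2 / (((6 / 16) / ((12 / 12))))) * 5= 37941908135 / 36864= 1029240.13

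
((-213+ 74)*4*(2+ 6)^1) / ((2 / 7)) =-15568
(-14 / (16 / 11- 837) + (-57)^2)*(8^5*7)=978508611584 / 1313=745246467.31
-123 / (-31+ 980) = -123 / 949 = -0.13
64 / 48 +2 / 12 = 3 / 2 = 1.50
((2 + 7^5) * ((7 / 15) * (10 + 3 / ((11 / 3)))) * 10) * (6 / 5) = 56007588 / 55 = 1018319.78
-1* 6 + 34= 28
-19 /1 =-19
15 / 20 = 3 / 4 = 0.75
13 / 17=0.76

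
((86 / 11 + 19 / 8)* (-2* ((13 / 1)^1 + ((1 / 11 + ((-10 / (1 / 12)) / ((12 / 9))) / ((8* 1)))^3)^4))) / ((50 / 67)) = -11798998644107006722536618975069508851 / 115838999708910695219200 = -101856876127698.39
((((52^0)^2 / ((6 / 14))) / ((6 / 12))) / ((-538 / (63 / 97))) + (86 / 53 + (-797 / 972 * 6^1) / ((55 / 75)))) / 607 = -4182665107 / 498626114382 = -0.01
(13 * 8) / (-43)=-104 / 43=-2.42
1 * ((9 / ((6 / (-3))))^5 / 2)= -59049 / 64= -922.64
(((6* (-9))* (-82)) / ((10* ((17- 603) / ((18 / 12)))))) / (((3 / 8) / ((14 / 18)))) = -3444 / 1465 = -2.35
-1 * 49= -49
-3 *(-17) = 51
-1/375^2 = -1/140625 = -0.00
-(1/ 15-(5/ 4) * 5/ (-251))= -1379/ 15060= -0.09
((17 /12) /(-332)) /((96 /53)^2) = -47753 /36716544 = -0.00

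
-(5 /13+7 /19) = -186 /247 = -0.75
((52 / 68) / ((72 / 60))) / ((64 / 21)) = 455 / 2176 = 0.21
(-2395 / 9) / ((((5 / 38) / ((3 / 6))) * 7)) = -9101 / 63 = -144.46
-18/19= -0.95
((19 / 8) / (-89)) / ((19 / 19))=-19 / 712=-0.03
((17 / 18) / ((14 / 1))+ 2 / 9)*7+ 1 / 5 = 401 / 180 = 2.23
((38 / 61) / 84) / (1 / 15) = 95 / 854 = 0.11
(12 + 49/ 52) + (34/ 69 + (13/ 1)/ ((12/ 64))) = 98991/ 1196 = 82.77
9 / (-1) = -9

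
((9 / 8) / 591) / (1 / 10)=15 / 788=0.02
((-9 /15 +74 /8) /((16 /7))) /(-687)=-0.01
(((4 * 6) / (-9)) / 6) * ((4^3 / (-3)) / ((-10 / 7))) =-896 / 135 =-6.64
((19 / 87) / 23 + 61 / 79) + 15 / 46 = 350219 / 316158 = 1.11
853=853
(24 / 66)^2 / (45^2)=16 / 245025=0.00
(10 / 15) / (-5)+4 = 58 / 15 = 3.87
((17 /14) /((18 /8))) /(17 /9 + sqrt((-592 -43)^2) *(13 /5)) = 17 /52066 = 0.00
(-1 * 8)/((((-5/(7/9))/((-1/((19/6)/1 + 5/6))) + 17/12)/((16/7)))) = -1536/2279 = -0.67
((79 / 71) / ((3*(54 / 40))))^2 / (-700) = -24964 / 231518007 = -0.00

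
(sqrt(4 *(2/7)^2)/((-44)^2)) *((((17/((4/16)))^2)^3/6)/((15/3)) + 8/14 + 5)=346036189769/355740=972722.18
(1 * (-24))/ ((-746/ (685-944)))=-3108/ 373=-8.33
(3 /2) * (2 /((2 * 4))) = 3 /8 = 0.38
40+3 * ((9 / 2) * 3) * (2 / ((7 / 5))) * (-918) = -371510 / 7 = -53072.86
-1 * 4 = -4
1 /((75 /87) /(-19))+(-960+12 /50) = -4909 /5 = -981.80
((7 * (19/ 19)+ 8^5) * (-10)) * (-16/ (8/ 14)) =9177000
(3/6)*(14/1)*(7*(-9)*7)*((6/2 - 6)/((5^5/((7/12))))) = 21609/12500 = 1.73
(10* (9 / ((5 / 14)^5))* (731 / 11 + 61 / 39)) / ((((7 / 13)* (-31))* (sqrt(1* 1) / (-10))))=5380698624 / 8525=631166.99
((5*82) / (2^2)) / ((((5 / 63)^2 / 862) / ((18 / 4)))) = 631225791 / 10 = 63122579.10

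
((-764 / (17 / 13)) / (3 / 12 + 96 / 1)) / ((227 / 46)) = -1827488 / 1485715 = -1.23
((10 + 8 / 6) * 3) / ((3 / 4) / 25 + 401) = 200 / 2359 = 0.08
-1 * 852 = -852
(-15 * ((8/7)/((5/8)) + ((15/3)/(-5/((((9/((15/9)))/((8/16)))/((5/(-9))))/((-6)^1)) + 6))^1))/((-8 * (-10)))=-111837/202160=-0.55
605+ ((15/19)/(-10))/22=505777/836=605.00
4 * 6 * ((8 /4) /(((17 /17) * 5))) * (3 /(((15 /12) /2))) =1152 /25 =46.08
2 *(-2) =-4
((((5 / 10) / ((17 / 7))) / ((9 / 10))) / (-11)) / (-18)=35 / 30294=0.00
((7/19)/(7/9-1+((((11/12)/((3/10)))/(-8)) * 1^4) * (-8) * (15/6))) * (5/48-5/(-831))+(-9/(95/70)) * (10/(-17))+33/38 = 152086121/31851676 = 4.77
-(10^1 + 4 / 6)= -32 / 3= -10.67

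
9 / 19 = 0.47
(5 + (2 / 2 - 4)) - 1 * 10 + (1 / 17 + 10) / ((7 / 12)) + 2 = 1338 / 119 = 11.24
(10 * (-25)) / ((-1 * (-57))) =-250 / 57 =-4.39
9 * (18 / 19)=162 / 19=8.53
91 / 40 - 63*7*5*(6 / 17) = -527653 / 680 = -775.96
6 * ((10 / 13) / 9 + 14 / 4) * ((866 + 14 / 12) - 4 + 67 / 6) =2200697 / 117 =18809.38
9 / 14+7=107 / 14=7.64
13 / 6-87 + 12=-72.83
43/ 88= 0.49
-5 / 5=-1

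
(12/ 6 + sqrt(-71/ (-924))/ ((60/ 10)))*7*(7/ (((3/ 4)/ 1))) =7*sqrt(16401)/ 297 + 392/ 3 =133.69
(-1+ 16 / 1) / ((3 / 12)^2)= 240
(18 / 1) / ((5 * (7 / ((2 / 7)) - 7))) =36 / 175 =0.21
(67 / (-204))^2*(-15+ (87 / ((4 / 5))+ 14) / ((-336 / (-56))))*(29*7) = 119375977 / 998784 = 119.52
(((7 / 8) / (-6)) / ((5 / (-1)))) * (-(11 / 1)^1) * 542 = -20867 / 120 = -173.89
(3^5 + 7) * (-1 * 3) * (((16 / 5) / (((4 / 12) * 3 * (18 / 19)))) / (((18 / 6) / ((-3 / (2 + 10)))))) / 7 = 1900 / 63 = 30.16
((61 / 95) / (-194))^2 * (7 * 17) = 442799 / 339664900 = 0.00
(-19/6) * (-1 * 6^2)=114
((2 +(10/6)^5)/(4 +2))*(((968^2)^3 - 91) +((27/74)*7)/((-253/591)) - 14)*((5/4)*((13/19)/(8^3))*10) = 34037049925848272.76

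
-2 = -2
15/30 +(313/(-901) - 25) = -44775/1802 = -24.85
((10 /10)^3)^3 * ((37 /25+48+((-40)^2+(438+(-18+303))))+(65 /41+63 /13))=31698996 /13325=2378.91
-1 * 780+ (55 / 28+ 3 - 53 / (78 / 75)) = -300663 / 364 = -826.00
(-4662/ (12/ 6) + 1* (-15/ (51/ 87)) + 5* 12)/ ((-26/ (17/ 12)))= 6507/ 52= 125.13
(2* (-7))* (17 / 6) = -119 / 3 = -39.67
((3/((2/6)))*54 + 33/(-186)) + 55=33531/62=540.82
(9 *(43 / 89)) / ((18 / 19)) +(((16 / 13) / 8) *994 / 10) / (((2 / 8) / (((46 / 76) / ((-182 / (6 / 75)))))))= 326760679 / 71444750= 4.57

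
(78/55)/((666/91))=1183/6105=0.19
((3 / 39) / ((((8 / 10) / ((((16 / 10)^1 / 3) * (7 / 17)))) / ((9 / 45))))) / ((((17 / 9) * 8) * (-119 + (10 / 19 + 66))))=-399 / 74914580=-0.00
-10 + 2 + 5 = -3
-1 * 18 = -18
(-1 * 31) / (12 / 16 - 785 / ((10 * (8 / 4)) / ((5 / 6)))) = 744 / 767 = 0.97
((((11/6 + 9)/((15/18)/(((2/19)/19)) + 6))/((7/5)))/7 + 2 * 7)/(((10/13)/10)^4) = 400055.85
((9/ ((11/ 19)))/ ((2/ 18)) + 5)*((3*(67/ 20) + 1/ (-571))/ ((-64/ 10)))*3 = -274369641/ 401984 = -682.54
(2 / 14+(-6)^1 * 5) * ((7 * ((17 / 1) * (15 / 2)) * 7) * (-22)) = 4103715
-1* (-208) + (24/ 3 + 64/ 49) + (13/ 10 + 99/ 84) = 219.78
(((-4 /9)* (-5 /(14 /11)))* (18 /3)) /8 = 55 /42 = 1.31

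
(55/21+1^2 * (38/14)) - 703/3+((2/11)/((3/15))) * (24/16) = -2504/11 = -227.64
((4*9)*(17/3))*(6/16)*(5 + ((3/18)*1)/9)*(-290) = -668015/6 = -111335.83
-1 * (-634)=634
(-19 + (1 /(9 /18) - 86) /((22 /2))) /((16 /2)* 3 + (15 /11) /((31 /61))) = -9083 /9099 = -1.00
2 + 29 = 31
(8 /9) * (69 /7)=184 /21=8.76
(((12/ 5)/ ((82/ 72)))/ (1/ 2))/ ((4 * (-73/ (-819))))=176904/ 14965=11.82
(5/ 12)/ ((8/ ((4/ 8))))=5/ 192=0.03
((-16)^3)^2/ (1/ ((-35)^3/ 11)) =-719323136000/ 11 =-65393012363.64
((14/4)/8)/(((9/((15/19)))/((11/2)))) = 0.21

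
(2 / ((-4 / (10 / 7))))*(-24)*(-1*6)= -720 / 7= -102.86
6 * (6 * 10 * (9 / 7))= 3240 / 7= 462.86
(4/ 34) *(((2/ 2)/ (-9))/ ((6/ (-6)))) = 2/ 153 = 0.01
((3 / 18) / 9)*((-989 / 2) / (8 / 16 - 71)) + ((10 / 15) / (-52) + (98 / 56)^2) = 3.18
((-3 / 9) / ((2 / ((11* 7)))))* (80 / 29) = -35.40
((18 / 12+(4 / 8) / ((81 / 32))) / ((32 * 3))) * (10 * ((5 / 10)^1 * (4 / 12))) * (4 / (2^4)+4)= 23375 / 186624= 0.13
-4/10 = -2/5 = -0.40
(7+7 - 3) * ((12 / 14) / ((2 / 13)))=429 / 7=61.29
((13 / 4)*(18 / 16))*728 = 10647 / 4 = 2661.75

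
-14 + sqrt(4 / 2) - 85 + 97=-2 + sqrt(2)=-0.59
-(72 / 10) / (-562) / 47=18 / 66035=0.00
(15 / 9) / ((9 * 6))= 5 / 162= 0.03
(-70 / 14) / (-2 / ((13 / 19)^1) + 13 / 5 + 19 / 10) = -130 / 41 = -3.17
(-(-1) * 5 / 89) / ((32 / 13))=65 / 2848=0.02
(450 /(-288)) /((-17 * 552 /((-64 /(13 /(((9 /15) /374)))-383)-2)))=-0.06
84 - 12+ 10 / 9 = 73.11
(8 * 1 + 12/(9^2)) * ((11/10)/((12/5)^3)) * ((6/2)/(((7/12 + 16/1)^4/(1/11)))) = 11000/4704717603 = 0.00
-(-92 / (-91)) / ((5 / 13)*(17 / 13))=-1196 / 595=-2.01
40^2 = 1600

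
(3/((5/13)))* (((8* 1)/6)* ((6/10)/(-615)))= -0.01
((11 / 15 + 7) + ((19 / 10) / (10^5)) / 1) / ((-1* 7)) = -23200057 / 21000000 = -1.10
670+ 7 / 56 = 670.12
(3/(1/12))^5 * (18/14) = 544195584/7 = 77742226.29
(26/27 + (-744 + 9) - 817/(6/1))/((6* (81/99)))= -516901/2916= -177.26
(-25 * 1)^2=625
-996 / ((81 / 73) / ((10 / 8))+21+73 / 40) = -2908320 / 69241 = -42.00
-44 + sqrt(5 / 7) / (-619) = -44.00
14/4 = 3.50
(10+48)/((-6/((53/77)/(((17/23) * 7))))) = -35351/27489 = -1.29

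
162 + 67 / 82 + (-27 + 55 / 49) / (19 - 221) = 66126087 / 405818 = 162.95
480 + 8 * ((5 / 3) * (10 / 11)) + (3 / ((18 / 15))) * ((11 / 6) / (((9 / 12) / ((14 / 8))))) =199115 / 396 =502.82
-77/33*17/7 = -17/3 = -5.67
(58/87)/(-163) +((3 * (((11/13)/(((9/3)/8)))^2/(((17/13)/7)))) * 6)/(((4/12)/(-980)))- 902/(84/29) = -727528667615/504322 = -1442587.61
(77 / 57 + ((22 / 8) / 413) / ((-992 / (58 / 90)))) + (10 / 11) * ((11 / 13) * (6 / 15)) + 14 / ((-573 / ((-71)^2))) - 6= -127.51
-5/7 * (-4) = 20/7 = 2.86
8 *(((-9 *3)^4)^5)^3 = 609418784366931138714317821764924494003398411219161573792012525959657098744264304156808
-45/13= -3.46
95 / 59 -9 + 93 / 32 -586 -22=-1156369 / 1888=-612.48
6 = 6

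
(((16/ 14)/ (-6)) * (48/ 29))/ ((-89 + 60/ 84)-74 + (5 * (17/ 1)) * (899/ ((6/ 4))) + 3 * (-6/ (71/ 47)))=-1704/ 274400813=-0.00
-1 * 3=-3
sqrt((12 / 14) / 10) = sqrt(105) / 35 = 0.29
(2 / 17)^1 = 2 / 17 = 0.12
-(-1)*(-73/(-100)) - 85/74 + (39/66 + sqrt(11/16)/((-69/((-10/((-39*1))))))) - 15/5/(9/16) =-630167/122100 - 5*sqrt(11)/5382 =-5.16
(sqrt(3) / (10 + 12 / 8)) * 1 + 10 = 10.15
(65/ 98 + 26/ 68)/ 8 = 0.13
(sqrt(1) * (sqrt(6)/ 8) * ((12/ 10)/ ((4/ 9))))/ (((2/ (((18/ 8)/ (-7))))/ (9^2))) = -10.76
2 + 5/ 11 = 27/ 11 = 2.45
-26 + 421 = 395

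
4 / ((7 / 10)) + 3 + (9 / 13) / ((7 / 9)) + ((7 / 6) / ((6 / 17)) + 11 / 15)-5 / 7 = 211777 / 16380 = 12.93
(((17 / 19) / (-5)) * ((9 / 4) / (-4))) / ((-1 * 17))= -9 / 1520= -0.01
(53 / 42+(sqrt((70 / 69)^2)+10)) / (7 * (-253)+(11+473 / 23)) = -3953 / 560098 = -0.01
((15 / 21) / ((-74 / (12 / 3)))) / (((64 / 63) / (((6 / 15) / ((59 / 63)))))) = -567 / 34928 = -0.02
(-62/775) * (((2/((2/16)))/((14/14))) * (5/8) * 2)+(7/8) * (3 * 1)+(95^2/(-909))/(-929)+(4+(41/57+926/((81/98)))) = 6504484958071/5776113240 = 1126.10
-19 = -19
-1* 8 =-8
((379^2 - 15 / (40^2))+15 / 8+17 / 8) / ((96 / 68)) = 781428749 / 7680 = 101748.54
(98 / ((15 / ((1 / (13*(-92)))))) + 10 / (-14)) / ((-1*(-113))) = -45193 / 7095270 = -0.01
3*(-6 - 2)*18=-432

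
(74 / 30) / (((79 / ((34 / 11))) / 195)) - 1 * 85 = -57511 / 869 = -66.18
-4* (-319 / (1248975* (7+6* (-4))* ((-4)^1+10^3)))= -319 / 5286911175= -0.00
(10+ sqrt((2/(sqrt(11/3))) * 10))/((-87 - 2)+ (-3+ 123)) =2 * 11^(3/4) * 3^(1/4) * sqrt(5)/341+ 10/31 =0.43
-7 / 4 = -1.75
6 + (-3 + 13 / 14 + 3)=97 / 14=6.93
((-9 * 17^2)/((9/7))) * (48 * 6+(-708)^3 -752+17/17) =717953343625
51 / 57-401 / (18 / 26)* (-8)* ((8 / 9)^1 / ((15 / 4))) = 1099.27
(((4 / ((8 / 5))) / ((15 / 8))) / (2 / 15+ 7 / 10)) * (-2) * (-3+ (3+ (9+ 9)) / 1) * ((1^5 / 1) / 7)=-288 / 35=-8.23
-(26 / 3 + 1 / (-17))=-439 / 51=-8.61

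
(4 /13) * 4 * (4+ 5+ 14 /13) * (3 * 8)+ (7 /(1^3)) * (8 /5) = 260984 /845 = 308.86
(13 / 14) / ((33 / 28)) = 26 / 33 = 0.79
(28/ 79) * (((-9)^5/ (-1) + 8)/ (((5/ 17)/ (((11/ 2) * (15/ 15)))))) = 154611226/ 395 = 391420.83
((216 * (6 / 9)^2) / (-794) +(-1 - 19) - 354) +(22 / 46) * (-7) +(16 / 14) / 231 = -5573187491 / 14764827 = -377.46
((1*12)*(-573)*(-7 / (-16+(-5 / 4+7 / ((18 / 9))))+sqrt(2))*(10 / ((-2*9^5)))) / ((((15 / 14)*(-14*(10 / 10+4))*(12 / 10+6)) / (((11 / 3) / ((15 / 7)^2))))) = -102949*sqrt(2) / 119574225 - 262052 / 597871125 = -0.00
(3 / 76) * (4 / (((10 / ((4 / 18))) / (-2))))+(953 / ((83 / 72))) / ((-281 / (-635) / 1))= 12417733954 / 6647055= 1868.16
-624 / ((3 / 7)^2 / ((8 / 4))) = -20384 / 3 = -6794.67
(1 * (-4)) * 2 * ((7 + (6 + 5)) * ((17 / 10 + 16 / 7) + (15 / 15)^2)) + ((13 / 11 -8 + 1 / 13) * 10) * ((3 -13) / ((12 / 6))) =-1906304 / 5005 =-380.88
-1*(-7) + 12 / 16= 31 / 4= 7.75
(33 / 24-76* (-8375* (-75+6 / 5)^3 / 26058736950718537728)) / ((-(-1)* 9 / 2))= 12287641649999503 / 40214100232590336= 0.31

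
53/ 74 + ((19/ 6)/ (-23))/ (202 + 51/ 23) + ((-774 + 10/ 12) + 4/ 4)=-268139439/ 347578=-771.45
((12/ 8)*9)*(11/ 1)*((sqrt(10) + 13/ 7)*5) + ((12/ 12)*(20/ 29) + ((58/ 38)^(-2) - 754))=2974.04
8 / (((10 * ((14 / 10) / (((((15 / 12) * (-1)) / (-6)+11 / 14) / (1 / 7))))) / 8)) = 668 / 21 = 31.81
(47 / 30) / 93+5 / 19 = 0.28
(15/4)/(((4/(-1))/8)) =-7.50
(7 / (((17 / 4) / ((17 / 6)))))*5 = 70 / 3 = 23.33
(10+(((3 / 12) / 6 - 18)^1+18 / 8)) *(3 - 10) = 959 / 24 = 39.96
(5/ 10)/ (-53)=-1/ 106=-0.01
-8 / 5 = -1.60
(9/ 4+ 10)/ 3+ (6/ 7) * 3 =559/ 84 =6.65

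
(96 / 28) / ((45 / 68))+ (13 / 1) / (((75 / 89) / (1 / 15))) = 6.21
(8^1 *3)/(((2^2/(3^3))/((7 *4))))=4536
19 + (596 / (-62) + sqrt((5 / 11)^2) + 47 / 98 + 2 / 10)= 1757993 / 167090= 10.52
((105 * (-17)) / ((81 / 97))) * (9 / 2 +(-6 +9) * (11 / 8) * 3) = -288575 / 8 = -36071.88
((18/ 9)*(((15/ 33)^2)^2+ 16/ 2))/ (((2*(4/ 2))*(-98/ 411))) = -48396483/ 2869636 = -16.87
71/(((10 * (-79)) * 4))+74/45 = 46129/28440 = 1.62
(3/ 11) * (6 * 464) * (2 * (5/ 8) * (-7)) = -73080/ 11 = -6643.64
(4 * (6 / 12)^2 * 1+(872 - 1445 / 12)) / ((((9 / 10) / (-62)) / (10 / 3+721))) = -37552793.40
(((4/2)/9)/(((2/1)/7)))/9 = 0.09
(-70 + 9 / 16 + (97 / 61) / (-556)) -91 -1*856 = -137894365 / 135664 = -1016.44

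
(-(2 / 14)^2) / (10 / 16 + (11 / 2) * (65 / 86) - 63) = 0.00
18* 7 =126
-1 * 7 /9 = -7 /9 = -0.78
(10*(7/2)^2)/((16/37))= 9065/32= 283.28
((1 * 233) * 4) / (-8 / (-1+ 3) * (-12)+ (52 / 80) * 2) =9320 / 493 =18.90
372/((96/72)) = 279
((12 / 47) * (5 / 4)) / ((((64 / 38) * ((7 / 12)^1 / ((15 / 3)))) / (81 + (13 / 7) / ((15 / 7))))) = 87495 / 658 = 132.97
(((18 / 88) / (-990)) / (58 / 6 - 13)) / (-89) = -3 / 4307600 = -0.00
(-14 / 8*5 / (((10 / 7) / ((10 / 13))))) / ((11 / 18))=-2205 / 286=-7.71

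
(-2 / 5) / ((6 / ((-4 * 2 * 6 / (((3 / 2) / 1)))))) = 32 / 15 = 2.13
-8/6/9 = -4/27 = -0.15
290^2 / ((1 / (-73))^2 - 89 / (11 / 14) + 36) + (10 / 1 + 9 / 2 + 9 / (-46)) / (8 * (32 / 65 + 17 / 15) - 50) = -818262481473845 / 751566762158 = -1088.74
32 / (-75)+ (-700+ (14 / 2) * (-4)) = -728.43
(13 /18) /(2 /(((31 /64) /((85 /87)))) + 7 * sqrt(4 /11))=-174837520 /92661123 + 73546291 * sqrt(11) /123548164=0.09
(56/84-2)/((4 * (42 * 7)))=-1/882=-0.00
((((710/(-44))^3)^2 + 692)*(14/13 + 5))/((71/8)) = 12088333.53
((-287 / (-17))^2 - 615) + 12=-91898 / 289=-317.99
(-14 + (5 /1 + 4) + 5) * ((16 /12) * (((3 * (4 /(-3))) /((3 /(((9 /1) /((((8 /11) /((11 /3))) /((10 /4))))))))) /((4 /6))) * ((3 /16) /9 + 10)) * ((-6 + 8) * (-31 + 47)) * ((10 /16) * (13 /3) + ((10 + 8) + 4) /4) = 0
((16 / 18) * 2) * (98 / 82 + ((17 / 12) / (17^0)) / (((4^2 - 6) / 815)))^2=13176055369 / 544644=24192.05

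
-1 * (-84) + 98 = 182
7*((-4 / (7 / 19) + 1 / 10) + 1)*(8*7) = -19124 / 5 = -3824.80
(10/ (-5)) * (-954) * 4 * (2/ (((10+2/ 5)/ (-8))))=-152640/ 13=-11741.54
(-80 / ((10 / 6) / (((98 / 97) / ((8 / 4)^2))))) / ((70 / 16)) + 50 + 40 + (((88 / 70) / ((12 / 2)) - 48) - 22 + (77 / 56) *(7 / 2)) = 725201 / 32592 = 22.25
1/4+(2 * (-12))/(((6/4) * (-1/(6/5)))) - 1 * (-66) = 1709/20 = 85.45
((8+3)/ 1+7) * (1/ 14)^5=9/ 268912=0.00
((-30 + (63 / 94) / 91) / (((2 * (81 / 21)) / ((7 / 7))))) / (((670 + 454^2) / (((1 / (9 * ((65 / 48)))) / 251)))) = -171038 / 27828076547115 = -0.00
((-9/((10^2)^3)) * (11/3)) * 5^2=-33/40000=-0.00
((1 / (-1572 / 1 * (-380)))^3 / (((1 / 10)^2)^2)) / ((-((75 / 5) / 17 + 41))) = -85 / 75885432369371136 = -0.00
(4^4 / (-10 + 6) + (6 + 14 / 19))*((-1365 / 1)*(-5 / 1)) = -7425600 / 19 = -390821.05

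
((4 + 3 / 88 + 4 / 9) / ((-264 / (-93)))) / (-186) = -3547 / 418176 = -0.01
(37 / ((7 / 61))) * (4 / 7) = 9028 / 49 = 184.24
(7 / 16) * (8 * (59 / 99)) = 413 / 198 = 2.09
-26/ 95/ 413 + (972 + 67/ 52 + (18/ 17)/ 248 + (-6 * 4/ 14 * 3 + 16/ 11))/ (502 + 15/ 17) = 5731860361421/ 2973833852990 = 1.93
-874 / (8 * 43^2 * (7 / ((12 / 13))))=-1311 / 168259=-0.01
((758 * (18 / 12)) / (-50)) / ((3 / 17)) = -6443 / 50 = -128.86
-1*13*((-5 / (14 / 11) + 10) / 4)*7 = -1105 / 8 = -138.12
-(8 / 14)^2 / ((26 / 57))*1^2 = -456 / 637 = -0.72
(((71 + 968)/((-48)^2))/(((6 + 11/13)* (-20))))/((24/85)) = -229619/19685376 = -0.01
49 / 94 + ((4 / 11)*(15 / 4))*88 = 120.52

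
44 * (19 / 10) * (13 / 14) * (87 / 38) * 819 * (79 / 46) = 114992163 / 460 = 249982.96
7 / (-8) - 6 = -55 / 8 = -6.88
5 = 5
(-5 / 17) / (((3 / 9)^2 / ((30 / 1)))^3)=-98415000 / 17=-5789117.65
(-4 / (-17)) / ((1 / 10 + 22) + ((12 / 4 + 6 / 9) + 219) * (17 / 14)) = 840 / 1044157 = 0.00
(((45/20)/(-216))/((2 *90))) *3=-1/5760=-0.00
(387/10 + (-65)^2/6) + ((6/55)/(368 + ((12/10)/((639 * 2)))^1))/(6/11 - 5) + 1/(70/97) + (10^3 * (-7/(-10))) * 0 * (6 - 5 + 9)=744.25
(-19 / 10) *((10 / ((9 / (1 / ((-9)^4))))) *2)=-38 / 59049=-0.00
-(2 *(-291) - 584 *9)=5838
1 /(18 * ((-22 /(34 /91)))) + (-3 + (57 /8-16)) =-855923 /72072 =-11.88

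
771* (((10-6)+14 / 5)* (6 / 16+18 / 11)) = 2319939 / 220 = 10545.18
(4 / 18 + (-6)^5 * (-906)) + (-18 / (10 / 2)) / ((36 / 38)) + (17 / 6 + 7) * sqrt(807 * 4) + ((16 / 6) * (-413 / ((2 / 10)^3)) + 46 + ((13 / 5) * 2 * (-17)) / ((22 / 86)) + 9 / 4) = 59 * sqrt(807) / 3 + 2735207023 / 396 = 6907647.13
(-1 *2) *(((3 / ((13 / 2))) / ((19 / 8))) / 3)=-32 / 247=-0.13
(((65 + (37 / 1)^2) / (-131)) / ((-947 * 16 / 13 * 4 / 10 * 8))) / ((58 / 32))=46605 / 28781224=0.00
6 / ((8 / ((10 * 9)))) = 67.50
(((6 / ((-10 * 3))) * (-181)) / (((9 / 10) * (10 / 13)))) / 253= 2353 / 11385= 0.21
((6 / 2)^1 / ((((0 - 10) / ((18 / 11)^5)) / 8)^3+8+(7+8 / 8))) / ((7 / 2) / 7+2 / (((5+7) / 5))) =0.14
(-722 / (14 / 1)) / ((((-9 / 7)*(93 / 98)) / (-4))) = -141512 / 837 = -169.07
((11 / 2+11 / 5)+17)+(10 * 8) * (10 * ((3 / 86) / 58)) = 314009 / 12470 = 25.18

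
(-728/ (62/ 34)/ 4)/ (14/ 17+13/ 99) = -5207202/ 49817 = -104.53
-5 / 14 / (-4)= 5 / 56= 0.09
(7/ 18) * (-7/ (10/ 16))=-196/ 45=-4.36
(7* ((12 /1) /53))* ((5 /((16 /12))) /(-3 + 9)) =105 /106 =0.99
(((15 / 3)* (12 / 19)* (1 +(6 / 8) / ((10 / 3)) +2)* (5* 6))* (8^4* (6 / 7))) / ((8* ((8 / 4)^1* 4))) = 2229120 / 133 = 16760.30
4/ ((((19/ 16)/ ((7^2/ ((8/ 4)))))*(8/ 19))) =196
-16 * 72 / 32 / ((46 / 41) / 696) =-513648 / 23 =-22332.52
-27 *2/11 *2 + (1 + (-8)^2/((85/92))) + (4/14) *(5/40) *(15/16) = 25336329/418880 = 60.49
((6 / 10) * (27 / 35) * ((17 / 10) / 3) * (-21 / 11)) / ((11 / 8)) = -5508 / 15125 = -0.36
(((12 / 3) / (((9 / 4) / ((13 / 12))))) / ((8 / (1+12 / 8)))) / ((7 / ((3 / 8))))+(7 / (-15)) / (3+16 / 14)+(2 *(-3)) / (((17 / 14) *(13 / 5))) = -127968563 / 64602720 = -1.98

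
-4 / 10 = -0.40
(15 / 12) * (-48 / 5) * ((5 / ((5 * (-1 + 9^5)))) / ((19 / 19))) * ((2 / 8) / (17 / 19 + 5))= -57 / 6613376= -0.00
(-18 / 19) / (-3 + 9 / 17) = 51 / 133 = 0.38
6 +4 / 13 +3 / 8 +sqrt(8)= 2 * sqrt(2) +695 / 104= 9.51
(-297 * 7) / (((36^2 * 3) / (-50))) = 1925 / 72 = 26.74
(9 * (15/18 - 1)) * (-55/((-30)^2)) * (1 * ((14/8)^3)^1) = 0.49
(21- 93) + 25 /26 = -1847 /26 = -71.04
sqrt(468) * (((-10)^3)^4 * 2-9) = 11999999999946 * sqrt(13) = 43266615305373.17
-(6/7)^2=-36/49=-0.73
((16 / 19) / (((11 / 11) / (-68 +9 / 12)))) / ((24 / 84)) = -3766 / 19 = -198.21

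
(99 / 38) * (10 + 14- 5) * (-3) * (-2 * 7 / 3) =693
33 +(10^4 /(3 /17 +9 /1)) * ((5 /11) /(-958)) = 6674953 /205491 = 32.48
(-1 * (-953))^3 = 865523177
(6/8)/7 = 3/28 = 0.11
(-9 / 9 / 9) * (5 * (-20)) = 100 / 9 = 11.11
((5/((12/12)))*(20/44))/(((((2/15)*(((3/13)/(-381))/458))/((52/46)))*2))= -1843135125/253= -7285119.07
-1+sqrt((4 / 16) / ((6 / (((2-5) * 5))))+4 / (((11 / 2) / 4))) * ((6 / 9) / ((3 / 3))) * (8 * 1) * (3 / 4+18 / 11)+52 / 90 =-19 / 45+35 * sqrt(4422) / 121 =18.81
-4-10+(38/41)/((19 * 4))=-1147/82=-13.99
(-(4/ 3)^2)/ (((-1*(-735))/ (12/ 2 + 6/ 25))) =-832/ 55125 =-0.02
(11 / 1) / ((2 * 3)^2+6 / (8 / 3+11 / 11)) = 121 / 414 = 0.29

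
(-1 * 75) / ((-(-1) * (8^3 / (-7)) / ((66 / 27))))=1925 / 768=2.51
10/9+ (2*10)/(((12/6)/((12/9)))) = 130/9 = 14.44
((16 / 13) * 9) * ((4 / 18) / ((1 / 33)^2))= 34848 / 13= 2680.62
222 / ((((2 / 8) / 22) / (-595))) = -11623920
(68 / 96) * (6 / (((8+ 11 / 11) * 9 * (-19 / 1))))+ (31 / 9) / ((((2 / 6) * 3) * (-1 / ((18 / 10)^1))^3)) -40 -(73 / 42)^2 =-594914896 / 9426375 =-63.11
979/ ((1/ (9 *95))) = 837045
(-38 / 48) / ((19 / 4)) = -1 / 6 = -0.17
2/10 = 0.20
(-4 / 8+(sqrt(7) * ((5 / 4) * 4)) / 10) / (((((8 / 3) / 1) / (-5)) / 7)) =105 / 16-105 * sqrt(7) / 16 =-10.80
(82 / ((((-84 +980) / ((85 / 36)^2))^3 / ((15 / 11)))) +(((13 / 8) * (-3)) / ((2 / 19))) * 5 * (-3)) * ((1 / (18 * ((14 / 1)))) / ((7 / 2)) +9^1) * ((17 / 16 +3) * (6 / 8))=1029079977080518441040971775 / 54014178183486652809216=19052.03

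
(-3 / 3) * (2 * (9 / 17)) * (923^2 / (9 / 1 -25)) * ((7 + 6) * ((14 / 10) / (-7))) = -99675693 / 680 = -146581.90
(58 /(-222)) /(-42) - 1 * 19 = -18.99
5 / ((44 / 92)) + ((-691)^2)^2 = 2507869159086 / 11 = 227988105371.45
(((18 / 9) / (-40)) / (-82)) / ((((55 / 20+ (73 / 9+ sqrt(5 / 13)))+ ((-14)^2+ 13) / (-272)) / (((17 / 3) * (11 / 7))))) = 6126397134 / 11344683111895 - 46693152 * sqrt(65) / 11344683111895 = 0.00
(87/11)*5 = 435/11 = 39.55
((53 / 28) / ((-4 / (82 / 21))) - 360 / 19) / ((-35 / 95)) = 464647 / 8232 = 56.44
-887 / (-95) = 887 / 95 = 9.34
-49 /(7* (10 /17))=-11.90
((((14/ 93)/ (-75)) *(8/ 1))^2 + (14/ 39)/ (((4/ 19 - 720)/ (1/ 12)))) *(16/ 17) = 7482794438/ 36760363599375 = 0.00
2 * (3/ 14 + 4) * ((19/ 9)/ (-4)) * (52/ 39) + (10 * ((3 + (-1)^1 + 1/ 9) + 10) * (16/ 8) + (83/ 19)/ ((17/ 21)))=241.69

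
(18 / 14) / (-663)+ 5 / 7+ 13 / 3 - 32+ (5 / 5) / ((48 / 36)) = -486457 / 18564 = -26.20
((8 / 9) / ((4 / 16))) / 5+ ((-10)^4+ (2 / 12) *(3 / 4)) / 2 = 3600557 / 720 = 5000.77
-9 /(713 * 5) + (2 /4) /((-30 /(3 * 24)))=-4287 /3565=-1.20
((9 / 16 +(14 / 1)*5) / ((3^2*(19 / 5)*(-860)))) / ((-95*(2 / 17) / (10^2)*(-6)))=-95965 / 26823744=-0.00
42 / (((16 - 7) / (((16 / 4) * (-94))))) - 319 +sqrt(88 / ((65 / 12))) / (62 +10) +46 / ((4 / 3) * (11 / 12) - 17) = -442312 / 213 +sqrt(4290) / 1170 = -2076.53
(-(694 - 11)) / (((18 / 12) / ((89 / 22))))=-1842.03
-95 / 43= -2.21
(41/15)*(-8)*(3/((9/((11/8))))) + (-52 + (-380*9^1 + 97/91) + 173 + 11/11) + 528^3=602762071454/4095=147194645.04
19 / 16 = 1.19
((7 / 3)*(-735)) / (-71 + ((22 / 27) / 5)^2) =31255875 / 1293491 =24.16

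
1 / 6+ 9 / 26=20 / 39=0.51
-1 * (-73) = 73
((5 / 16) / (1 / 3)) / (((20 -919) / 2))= -15 / 7192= -0.00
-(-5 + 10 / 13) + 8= 159 / 13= 12.23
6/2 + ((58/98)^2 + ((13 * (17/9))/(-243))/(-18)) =317190725/94517766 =3.36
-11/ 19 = -0.58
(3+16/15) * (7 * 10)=854/3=284.67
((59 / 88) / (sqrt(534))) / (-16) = -59* sqrt(534) / 751872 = -0.00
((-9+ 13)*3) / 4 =3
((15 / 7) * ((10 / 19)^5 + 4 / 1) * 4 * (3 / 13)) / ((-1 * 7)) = -1.14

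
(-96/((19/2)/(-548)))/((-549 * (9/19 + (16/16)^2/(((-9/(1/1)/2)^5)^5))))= -8392706074776217997783390976/394125995242827032345280013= -21.29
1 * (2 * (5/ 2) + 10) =15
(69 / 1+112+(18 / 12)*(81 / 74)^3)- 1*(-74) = 208258563 / 810448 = 256.97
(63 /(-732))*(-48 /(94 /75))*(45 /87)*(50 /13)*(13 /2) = 3543750 /83143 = 42.62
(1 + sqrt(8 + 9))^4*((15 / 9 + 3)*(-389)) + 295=-2133947 / 3 - 130704*sqrt(17)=-1250222.06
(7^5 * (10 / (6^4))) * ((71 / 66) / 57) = 2.45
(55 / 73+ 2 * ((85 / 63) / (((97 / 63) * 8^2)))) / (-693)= -8425 / 7477536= -0.00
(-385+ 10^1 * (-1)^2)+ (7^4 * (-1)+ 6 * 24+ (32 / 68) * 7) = -44688 / 17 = -2628.71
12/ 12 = 1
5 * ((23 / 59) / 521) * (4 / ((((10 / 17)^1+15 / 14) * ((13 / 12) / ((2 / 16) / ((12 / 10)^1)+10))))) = 2654890 / 31568953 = 0.08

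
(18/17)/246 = 3/697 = 0.00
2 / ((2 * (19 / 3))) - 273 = -5184 / 19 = -272.84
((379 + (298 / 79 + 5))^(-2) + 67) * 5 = 335.00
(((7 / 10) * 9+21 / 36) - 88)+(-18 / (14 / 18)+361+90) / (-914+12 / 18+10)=-81.59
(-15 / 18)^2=25 / 36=0.69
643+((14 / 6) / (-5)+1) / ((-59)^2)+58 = 36602723 / 52215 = 701.00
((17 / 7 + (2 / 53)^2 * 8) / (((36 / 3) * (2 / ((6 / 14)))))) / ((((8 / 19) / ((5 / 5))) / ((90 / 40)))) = 8204067 / 35236096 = 0.23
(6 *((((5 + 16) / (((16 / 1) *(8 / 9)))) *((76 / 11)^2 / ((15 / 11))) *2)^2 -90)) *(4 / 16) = 1538664147 / 96800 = 15895.29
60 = 60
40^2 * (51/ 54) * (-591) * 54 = -48225600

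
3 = 3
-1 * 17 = -17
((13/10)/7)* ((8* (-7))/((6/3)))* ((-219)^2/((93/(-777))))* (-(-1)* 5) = 322969374/31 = 10418366.90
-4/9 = -0.44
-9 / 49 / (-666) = 1 / 3626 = 0.00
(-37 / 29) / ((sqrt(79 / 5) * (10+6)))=-37 * sqrt(395) / 36656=-0.02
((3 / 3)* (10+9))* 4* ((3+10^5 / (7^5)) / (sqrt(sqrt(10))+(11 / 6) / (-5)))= 456479600280 / 135890628713+1244944364400* 10^(1 / 4) / 135890628713+3395302812000* sqrt(10) / 135890628713+9259916760000* 10^(3 / 4) / 135890628713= 481.85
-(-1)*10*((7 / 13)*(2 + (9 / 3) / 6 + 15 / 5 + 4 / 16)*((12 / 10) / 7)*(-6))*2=-828 / 13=-63.69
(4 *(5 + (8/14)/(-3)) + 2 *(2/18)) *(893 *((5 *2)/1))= 10948180/63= 173780.63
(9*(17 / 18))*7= 119 / 2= 59.50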